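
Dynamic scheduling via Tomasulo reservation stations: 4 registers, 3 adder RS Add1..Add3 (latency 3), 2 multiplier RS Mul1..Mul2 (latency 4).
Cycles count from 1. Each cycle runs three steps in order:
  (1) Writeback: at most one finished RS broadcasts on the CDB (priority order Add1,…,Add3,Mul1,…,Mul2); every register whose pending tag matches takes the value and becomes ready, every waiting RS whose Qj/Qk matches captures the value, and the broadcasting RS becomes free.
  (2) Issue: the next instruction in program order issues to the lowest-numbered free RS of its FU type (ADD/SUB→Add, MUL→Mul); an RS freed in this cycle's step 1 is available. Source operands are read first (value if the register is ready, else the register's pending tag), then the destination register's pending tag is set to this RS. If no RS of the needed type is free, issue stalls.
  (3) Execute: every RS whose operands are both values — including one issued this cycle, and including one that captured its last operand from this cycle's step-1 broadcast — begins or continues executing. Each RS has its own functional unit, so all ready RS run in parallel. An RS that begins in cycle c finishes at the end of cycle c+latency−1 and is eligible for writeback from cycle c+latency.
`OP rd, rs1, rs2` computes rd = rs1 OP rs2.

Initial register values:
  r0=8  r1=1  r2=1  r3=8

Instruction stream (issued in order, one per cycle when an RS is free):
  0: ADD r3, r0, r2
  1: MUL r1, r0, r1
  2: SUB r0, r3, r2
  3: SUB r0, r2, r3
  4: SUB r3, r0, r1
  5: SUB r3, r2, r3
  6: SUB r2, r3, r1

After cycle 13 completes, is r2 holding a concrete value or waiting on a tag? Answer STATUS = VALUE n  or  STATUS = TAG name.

STATUS = TAG Add2

cycle 1: issue ADD r3<-Add1 // r0:8,r1:1,r2:1,r3:Add1
cycle 2: issue MUL r1<-Mul1 // r0:8,r1:Mul1,r2:1,r3:Add1
cycle 3: issue SUB r0<-Add2 // r0:Add2,r1:Mul1,r2:1,r3:Add1
cycle 4: CDB Add1=9; issue SUB r0<-Add1 // r0:Add1,r1:Mul1,r2:1,r3:9
cycle 5: issue SUB r3<-Add3 // r0:Add1,r1:Mul1,r2:1,r3:Add3
cycle 6: CDB Mul1=8; stall // r0:Add1,r1:8,r2:1,r3:Add3
cycle 7: CDB Add1=-8; issue SUB r3<-Add1 // r0:-8,r1:8,r2:1,r3:Add1
cycle 8: CDB Add2=8; issue SUB r2<-Add2 // r0:-8,r1:8,r2:Add2,r3:Add1
cycle 9: - // r0:-8,r1:8,r2:Add2,r3:Add1
cycle 10: CDB Add3=-16 // r0:-8,r1:8,r2:Add2,r3:Add1
cycle 11: - // r0:-8,r1:8,r2:Add2,r3:Add1
cycle 12: - // r0:-8,r1:8,r2:Add2,r3:Add1
cycle 13: CDB Add1=17 // r0:-8,r1:8,r2:Add2,r3:17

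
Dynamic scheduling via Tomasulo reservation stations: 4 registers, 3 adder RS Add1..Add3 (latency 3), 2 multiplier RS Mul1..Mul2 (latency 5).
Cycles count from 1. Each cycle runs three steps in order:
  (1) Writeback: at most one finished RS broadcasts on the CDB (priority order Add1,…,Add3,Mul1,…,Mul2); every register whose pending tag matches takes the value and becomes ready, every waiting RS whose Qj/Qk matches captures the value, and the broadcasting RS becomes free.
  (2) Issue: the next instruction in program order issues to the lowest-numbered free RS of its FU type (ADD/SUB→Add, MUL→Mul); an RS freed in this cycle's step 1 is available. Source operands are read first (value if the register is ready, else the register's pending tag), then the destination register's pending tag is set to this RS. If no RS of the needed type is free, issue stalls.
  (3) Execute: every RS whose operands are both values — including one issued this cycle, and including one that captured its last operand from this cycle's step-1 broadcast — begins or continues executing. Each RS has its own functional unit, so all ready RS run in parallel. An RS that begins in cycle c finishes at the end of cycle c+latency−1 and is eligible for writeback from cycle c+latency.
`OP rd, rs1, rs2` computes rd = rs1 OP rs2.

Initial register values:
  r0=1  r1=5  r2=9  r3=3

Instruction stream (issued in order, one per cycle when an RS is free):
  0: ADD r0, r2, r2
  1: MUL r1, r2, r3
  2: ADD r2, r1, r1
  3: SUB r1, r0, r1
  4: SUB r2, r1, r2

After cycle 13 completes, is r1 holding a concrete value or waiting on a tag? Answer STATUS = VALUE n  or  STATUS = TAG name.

STATUS = VALUE -9

  c1: issue ADD r0<-Add1  regs: r0:Add1,r1:5,r2:9,r3:3
  c2: issue MUL r1<-Mul1  regs: r0:Add1,r1:Mul1,r2:9,r3:3
  c3: issue ADD r2<-Add2  regs: r0:Add1,r1:Mul1,r2:Add2,r3:3
  c4: CDB Add1=18; issue SUB r1<-Add1  regs: r0:18,r1:Add1,r2:Add2,r3:3
  c5: issue SUB r2<-Add3  regs: r0:18,r1:Add1,r2:Add3,r3:3
  c6: -  regs: r0:18,r1:Add1,r2:Add3,r3:3
  c7: CDB Mul1=27  regs: r0:18,r1:Add1,r2:Add3,r3:3
  c8: -  regs: r0:18,r1:Add1,r2:Add3,r3:3
  c9: -  regs: r0:18,r1:Add1,r2:Add3,r3:3
  c10: CDB Add1=-9  regs: r0:18,r1:-9,r2:Add3,r3:3
  c11: CDB Add2=54  regs: r0:18,r1:-9,r2:Add3,r3:3
  c12: -  regs: r0:18,r1:-9,r2:Add3,r3:3
  c13: -  regs: r0:18,r1:-9,r2:Add3,r3:3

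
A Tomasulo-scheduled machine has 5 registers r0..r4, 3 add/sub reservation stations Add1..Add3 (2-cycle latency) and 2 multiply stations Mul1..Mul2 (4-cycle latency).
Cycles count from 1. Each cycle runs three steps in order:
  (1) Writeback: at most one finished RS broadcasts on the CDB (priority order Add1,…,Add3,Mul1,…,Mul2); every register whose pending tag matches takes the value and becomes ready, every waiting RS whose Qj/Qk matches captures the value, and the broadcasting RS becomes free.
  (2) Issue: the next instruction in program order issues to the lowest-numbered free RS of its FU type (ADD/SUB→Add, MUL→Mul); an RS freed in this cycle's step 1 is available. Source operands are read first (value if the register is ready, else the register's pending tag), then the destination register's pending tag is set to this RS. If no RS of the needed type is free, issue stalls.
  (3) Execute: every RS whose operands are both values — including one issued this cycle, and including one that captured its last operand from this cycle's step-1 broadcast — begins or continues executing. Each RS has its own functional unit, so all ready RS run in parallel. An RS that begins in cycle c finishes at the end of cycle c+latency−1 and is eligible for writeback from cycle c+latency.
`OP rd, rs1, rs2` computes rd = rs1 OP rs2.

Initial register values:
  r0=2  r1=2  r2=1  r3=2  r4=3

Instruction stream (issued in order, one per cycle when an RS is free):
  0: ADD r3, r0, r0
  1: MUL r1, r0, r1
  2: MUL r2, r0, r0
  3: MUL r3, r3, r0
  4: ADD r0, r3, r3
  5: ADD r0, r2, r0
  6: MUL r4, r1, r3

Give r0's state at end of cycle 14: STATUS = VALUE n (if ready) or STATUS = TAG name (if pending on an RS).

c1: issue ADD r3<-Add1 | r0:2,r1:2,r2:1,r3:Add1,r4:3
c2: issue MUL r1<-Mul1 | r0:2,r1:Mul1,r2:1,r3:Add1,r4:3
c3: CDB Add1=4; issue MUL r2<-Mul2 | r0:2,r1:Mul1,r2:Mul2,r3:4,r4:3
c4: stall | r0:2,r1:Mul1,r2:Mul2,r3:4,r4:3
c5: stall | r0:2,r1:Mul1,r2:Mul2,r3:4,r4:3
c6: CDB Mul1=4; issue MUL r3<-Mul1 | r0:2,r1:4,r2:Mul2,r3:Mul1,r4:3
c7: CDB Mul2=4; issue ADD r0<-Add1 | r0:Add1,r1:4,r2:4,r3:Mul1,r4:3
c8: issue ADD r0<-Add2 | r0:Add2,r1:4,r2:4,r3:Mul1,r4:3
c9: issue MUL r4<-Mul2 | r0:Add2,r1:4,r2:4,r3:Mul1,r4:Mul2
c10: CDB Mul1=8 | r0:Add2,r1:4,r2:4,r3:8,r4:Mul2
c11: - | r0:Add2,r1:4,r2:4,r3:8,r4:Mul2
c12: CDB Add1=16 | r0:Add2,r1:4,r2:4,r3:8,r4:Mul2
c13: - | r0:Add2,r1:4,r2:4,r3:8,r4:Mul2
c14: CDB Add2=20 | r0:20,r1:4,r2:4,r3:8,r4:Mul2

STATUS = VALUE 20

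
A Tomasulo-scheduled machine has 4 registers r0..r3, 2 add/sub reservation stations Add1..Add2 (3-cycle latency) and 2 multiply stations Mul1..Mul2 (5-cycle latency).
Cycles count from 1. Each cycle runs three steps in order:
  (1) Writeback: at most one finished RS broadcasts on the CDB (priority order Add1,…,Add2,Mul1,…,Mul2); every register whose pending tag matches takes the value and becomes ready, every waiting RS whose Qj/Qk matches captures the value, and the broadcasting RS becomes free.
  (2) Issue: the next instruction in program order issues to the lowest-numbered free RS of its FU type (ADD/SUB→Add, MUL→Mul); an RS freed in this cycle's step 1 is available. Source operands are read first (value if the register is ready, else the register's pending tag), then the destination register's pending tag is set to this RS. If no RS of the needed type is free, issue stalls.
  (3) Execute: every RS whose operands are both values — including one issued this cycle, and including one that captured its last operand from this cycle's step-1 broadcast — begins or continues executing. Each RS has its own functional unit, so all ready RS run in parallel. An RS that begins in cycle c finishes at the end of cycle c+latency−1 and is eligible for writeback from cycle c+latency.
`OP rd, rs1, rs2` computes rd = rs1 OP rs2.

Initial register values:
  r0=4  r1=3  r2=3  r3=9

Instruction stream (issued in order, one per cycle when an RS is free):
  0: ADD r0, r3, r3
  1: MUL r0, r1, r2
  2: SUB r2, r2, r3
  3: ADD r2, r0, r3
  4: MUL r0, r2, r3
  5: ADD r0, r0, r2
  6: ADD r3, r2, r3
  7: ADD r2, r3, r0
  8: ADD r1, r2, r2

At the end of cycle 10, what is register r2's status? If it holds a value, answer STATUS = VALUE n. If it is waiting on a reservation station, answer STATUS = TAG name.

  c1: issue ADD r0<-Add1  regs: r0:Add1,r1:3,r2:3,r3:9
  c2: issue MUL r0<-Mul1  regs: r0:Mul1,r1:3,r2:3,r3:9
  c3: issue SUB r2<-Add2  regs: r0:Mul1,r1:3,r2:Add2,r3:9
  c4: CDB Add1=18; issue ADD r2<-Add1  regs: r0:Mul1,r1:3,r2:Add1,r3:9
  c5: issue MUL r0<-Mul2  regs: r0:Mul2,r1:3,r2:Add1,r3:9
  c6: CDB Add2=-6; issue ADD r0<-Add2  regs: r0:Add2,r1:3,r2:Add1,r3:9
  c7: CDB Mul1=9; stall  regs: r0:Add2,r1:3,r2:Add1,r3:9
  c8: stall  regs: r0:Add2,r1:3,r2:Add1,r3:9
  c9: stall  regs: r0:Add2,r1:3,r2:Add1,r3:9
  c10: CDB Add1=18; issue ADD r3<-Add1  regs: r0:Add2,r1:3,r2:18,r3:Add1

STATUS = VALUE 18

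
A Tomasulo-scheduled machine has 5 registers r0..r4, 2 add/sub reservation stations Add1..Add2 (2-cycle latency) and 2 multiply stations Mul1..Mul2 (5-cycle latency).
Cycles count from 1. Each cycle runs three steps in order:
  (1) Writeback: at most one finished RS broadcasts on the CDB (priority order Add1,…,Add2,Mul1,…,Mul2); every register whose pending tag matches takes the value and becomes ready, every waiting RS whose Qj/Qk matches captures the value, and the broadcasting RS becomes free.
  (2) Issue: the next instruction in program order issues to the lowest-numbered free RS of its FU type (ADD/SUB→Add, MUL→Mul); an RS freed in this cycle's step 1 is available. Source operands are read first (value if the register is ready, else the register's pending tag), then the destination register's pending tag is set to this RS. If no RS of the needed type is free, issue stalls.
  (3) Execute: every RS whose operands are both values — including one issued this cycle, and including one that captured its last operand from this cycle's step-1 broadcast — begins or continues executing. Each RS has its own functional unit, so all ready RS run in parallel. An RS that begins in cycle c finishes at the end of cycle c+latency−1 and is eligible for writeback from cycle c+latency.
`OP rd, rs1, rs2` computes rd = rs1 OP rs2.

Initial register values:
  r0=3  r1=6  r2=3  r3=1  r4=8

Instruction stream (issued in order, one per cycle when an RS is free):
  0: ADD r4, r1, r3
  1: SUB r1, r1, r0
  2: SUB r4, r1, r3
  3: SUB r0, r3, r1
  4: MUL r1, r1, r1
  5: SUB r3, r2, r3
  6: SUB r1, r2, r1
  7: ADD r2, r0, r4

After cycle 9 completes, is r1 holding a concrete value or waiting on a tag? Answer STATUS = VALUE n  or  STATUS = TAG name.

c1: issue ADD r4<-Add1 | r0:3,r1:6,r2:3,r3:1,r4:Add1
c2: issue SUB r1<-Add2 | r0:3,r1:Add2,r2:3,r3:1,r4:Add1
c3: CDB Add1=7; issue SUB r4<-Add1 | r0:3,r1:Add2,r2:3,r3:1,r4:Add1
c4: CDB Add2=3; issue SUB r0<-Add2 | r0:Add2,r1:3,r2:3,r3:1,r4:Add1
c5: issue MUL r1<-Mul1 | r0:Add2,r1:Mul1,r2:3,r3:1,r4:Add1
c6: CDB Add1=2; issue SUB r3<-Add1 | r0:Add2,r1:Mul1,r2:3,r3:Add1,r4:2
c7: CDB Add2=-2; issue SUB r1<-Add2 | r0:-2,r1:Add2,r2:3,r3:Add1,r4:2
c8: CDB Add1=2; issue ADD r2<-Add1 | r0:-2,r1:Add2,r2:Add1,r3:2,r4:2
c9: - | r0:-2,r1:Add2,r2:Add1,r3:2,r4:2

STATUS = TAG Add2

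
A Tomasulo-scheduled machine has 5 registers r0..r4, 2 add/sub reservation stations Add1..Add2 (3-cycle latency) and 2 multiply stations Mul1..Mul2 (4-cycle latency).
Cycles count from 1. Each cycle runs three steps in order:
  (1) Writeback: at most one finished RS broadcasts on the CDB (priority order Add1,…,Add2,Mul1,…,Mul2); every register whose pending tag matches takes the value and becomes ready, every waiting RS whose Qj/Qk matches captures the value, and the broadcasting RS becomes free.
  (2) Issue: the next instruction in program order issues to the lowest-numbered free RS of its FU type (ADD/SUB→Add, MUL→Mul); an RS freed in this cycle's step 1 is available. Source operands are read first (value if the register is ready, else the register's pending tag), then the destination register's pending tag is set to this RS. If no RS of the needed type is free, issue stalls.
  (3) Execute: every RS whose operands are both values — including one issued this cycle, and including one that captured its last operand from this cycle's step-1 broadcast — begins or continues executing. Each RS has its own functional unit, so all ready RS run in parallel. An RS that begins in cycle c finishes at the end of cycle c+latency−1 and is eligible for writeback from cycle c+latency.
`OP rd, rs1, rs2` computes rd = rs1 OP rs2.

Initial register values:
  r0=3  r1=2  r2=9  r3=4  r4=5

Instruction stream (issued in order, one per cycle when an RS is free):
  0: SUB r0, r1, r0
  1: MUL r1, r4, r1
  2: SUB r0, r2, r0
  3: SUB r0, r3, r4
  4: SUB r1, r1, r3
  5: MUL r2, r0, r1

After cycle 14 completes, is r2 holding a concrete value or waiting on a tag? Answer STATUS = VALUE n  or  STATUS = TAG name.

STATUS = VALUE -6

  c1: issue SUB r0<-Add1  regs: r0:Add1,r1:2,r2:9,r3:4,r4:5
  c2: issue MUL r1<-Mul1  regs: r0:Add1,r1:Mul1,r2:9,r3:4,r4:5
  c3: issue SUB r0<-Add2  regs: r0:Add2,r1:Mul1,r2:9,r3:4,r4:5
  c4: CDB Add1=-1; issue SUB r0<-Add1  regs: r0:Add1,r1:Mul1,r2:9,r3:4,r4:5
  c5: stall  regs: r0:Add1,r1:Mul1,r2:9,r3:4,r4:5
  c6: CDB Mul1=10; stall  regs: r0:Add1,r1:10,r2:9,r3:4,r4:5
  c7: CDB Add1=-1; issue SUB r1<-Add1  regs: r0:-1,r1:Add1,r2:9,r3:4,r4:5
  c8: CDB Add2=10; issue MUL r2<-Mul1  regs: r0:-1,r1:Add1,r2:Mul1,r3:4,r4:5
  c9: -  regs: r0:-1,r1:Add1,r2:Mul1,r3:4,r4:5
  c10: CDB Add1=6  regs: r0:-1,r1:6,r2:Mul1,r3:4,r4:5
  c11: -  regs: r0:-1,r1:6,r2:Mul1,r3:4,r4:5
  c12: -  regs: r0:-1,r1:6,r2:Mul1,r3:4,r4:5
  c13: -  regs: r0:-1,r1:6,r2:Mul1,r3:4,r4:5
  c14: CDB Mul1=-6  regs: r0:-1,r1:6,r2:-6,r3:4,r4:5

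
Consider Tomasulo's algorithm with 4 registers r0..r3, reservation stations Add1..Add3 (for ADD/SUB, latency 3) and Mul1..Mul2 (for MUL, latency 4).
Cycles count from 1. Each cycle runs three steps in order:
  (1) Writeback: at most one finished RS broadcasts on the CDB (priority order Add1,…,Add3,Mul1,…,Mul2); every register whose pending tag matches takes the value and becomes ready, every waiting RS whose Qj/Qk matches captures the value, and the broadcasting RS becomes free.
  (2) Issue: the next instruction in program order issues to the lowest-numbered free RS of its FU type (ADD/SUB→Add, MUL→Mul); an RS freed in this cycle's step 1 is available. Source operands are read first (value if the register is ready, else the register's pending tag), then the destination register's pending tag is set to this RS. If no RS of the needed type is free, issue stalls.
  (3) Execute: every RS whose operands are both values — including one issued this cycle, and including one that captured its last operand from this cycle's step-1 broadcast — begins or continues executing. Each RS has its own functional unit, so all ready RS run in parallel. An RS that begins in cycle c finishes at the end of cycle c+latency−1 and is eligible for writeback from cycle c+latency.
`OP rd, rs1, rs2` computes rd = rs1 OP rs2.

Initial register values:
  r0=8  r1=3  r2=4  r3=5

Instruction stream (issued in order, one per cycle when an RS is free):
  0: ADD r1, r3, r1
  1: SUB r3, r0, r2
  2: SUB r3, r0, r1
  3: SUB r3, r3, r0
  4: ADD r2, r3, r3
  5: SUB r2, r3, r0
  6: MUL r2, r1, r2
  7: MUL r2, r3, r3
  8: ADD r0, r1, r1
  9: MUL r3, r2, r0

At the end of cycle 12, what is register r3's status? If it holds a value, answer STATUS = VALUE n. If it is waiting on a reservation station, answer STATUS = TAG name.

  c1: issue ADD r1<-Add1  regs: r0:8,r1:Add1,r2:4,r3:5
  c2: issue SUB r3<-Add2  regs: r0:8,r1:Add1,r2:4,r3:Add2
  c3: issue SUB r3<-Add3  regs: r0:8,r1:Add1,r2:4,r3:Add3
  c4: CDB Add1=8; issue SUB r3<-Add1  regs: r0:8,r1:8,r2:4,r3:Add1
  c5: CDB Add2=4; issue ADD r2<-Add2  regs: r0:8,r1:8,r2:Add2,r3:Add1
  c6: stall  regs: r0:8,r1:8,r2:Add2,r3:Add1
  c7: CDB Add3=0; issue SUB r2<-Add3  regs: r0:8,r1:8,r2:Add3,r3:Add1
  c8: issue MUL r2<-Mul1  regs: r0:8,r1:8,r2:Mul1,r3:Add1
  c9: issue MUL r2<-Mul2  regs: r0:8,r1:8,r2:Mul2,r3:Add1
  c10: CDB Add1=-8; issue ADD r0<-Add1  regs: r0:Add1,r1:8,r2:Mul2,r3:-8
  c11: stall  regs: r0:Add1,r1:8,r2:Mul2,r3:-8
  c12: stall  regs: r0:Add1,r1:8,r2:Mul2,r3:-8

STATUS = VALUE -8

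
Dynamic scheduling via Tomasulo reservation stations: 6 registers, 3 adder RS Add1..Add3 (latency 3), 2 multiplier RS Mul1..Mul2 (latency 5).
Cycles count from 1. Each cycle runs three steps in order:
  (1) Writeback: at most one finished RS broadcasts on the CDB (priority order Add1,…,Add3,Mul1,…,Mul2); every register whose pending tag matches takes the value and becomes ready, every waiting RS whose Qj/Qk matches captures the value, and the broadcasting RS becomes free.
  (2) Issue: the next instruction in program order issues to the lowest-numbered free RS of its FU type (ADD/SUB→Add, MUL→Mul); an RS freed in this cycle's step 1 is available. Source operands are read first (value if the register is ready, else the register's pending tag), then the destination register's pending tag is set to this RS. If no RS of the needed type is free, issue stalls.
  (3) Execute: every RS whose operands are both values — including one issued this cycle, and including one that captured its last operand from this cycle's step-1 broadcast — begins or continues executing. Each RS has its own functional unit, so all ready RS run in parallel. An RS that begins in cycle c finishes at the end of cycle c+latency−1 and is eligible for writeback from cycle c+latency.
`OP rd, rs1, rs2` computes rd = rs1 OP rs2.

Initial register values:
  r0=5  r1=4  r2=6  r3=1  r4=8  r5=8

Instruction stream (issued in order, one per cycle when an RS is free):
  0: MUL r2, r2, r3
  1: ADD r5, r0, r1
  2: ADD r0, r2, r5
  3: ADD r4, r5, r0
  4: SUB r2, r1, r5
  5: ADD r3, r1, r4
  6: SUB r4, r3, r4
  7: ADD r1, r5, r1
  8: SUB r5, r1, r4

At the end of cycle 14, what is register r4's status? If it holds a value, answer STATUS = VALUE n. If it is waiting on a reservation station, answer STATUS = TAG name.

  c1: issue MUL r2<-Mul1  regs: r0:5,r1:4,r2:Mul1,r3:1,r4:8,r5:8
  c2: issue ADD r5<-Add1  regs: r0:5,r1:4,r2:Mul1,r3:1,r4:8,r5:Add1
  c3: issue ADD r0<-Add2  regs: r0:Add2,r1:4,r2:Mul1,r3:1,r4:8,r5:Add1
  c4: issue ADD r4<-Add3  regs: r0:Add2,r1:4,r2:Mul1,r3:1,r4:Add3,r5:Add1
  c5: CDB Add1=9; issue SUB r2<-Add1  regs: r0:Add2,r1:4,r2:Add1,r3:1,r4:Add3,r5:9
  c6: CDB Mul1=6; stall  regs: r0:Add2,r1:4,r2:Add1,r3:1,r4:Add3,r5:9
  c7: stall  regs: r0:Add2,r1:4,r2:Add1,r3:1,r4:Add3,r5:9
  c8: CDB Add1=-5; issue ADD r3<-Add1  regs: r0:Add2,r1:4,r2:-5,r3:Add1,r4:Add3,r5:9
  c9: CDB Add2=15; issue SUB r4<-Add2  regs: r0:15,r1:4,r2:-5,r3:Add1,r4:Add2,r5:9
  c10: stall  regs: r0:15,r1:4,r2:-5,r3:Add1,r4:Add2,r5:9
  c11: stall  regs: r0:15,r1:4,r2:-5,r3:Add1,r4:Add2,r5:9
  c12: CDB Add3=24; issue ADD r1<-Add3  regs: r0:15,r1:Add3,r2:-5,r3:Add1,r4:Add2,r5:9
  c13: stall  regs: r0:15,r1:Add3,r2:-5,r3:Add1,r4:Add2,r5:9
  c14: stall  regs: r0:15,r1:Add3,r2:-5,r3:Add1,r4:Add2,r5:9

STATUS = TAG Add2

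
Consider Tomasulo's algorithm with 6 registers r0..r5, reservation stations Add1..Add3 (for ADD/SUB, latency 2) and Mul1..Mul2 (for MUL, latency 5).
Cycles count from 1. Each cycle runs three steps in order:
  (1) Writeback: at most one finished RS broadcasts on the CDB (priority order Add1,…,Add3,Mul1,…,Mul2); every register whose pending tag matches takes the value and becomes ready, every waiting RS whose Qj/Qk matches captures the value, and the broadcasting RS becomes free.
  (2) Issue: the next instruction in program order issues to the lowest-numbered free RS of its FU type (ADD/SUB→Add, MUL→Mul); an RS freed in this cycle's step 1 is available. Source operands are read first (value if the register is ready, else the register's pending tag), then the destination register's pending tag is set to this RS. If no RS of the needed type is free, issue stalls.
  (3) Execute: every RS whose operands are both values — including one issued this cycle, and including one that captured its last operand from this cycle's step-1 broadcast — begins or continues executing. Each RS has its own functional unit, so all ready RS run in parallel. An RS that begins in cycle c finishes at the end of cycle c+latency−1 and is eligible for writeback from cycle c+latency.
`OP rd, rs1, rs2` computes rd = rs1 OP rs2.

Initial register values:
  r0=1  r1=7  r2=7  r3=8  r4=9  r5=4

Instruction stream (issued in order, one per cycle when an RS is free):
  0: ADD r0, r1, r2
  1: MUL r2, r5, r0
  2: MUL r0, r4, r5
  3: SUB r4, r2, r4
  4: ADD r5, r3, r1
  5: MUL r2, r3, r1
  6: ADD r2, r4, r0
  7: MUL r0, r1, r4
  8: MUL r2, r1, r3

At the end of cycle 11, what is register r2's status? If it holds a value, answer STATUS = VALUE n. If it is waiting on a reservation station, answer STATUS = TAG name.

STATUS = TAG Add2

c1: issue ADD r0<-Add1 | r0:Add1,r1:7,r2:7,r3:8,r4:9,r5:4
c2: issue MUL r2<-Mul1 | r0:Add1,r1:7,r2:Mul1,r3:8,r4:9,r5:4
c3: CDB Add1=14; issue MUL r0<-Mul2 | r0:Mul2,r1:7,r2:Mul1,r3:8,r4:9,r5:4
c4: issue SUB r4<-Add1 | r0:Mul2,r1:7,r2:Mul1,r3:8,r4:Add1,r5:4
c5: issue ADD r5<-Add2 | r0:Mul2,r1:7,r2:Mul1,r3:8,r4:Add1,r5:Add2
c6: stall | r0:Mul2,r1:7,r2:Mul1,r3:8,r4:Add1,r5:Add2
c7: CDB Add2=15; stall | r0:Mul2,r1:7,r2:Mul1,r3:8,r4:Add1,r5:15
c8: CDB Mul1=56; issue MUL r2<-Mul1 | r0:Mul2,r1:7,r2:Mul1,r3:8,r4:Add1,r5:15
c9: CDB Mul2=36; issue ADD r2<-Add2 | r0:36,r1:7,r2:Add2,r3:8,r4:Add1,r5:15
c10: CDB Add1=47; issue MUL r0<-Mul2 | r0:Mul2,r1:7,r2:Add2,r3:8,r4:47,r5:15
c11: stall | r0:Mul2,r1:7,r2:Add2,r3:8,r4:47,r5:15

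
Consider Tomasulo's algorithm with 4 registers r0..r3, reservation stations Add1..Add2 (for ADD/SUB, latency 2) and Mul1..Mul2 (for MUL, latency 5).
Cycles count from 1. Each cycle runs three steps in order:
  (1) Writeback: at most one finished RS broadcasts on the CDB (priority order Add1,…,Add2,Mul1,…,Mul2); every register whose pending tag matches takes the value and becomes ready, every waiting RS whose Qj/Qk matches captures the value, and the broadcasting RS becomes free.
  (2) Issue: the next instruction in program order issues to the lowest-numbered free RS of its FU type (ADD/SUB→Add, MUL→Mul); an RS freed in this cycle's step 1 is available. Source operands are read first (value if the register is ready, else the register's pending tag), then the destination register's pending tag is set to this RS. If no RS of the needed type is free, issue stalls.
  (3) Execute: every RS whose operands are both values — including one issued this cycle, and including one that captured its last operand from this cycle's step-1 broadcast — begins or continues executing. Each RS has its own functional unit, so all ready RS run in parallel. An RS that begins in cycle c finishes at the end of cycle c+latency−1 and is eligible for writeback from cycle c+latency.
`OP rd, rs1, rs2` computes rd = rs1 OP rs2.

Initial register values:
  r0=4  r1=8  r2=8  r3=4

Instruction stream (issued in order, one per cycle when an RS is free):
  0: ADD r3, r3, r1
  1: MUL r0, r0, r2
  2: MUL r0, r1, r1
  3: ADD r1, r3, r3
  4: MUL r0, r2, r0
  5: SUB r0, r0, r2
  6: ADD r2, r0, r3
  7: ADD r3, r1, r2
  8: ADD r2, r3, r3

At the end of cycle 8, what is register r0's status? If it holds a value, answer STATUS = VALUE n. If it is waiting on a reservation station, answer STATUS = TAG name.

c1: issue ADD r3<-Add1 | r0:4,r1:8,r2:8,r3:Add1
c2: issue MUL r0<-Mul1 | r0:Mul1,r1:8,r2:8,r3:Add1
c3: CDB Add1=12; issue MUL r0<-Mul2 | r0:Mul2,r1:8,r2:8,r3:12
c4: issue ADD r1<-Add1 | r0:Mul2,r1:Add1,r2:8,r3:12
c5: stall | r0:Mul2,r1:Add1,r2:8,r3:12
c6: CDB Add1=24; stall | r0:Mul2,r1:24,r2:8,r3:12
c7: CDB Mul1=32; issue MUL r0<-Mul1 | r0:Mul1,r1:24,r2:8,r3:12
c8: CDB Mul2=64; issue SUB r0<-Add1 | r0:Add1,r1:24,r2:8,r3:12

STATUS = TAG Add1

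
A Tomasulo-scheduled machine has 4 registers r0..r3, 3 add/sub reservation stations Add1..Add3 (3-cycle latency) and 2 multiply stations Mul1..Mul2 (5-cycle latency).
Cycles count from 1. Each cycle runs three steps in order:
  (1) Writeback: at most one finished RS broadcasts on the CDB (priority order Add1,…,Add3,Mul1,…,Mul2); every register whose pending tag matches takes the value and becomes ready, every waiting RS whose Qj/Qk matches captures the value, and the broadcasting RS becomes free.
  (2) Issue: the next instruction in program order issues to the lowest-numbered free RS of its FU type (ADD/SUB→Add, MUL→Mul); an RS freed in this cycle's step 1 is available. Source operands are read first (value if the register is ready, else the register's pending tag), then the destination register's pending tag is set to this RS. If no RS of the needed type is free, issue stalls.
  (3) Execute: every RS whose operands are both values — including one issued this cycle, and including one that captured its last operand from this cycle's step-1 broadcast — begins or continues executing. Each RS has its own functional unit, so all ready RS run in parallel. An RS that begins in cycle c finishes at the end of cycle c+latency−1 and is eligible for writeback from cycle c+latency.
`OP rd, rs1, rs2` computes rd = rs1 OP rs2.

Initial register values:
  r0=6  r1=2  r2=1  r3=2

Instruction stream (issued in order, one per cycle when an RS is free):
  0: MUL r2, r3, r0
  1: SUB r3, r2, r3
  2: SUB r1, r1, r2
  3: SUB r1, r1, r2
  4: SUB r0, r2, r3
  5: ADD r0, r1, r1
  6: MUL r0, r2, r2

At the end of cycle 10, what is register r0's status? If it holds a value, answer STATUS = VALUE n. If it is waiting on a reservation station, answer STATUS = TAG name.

  c1: issue MUL r2<-Mul1  regs: r0:6,r1:2,r2:Mul1,r3:2
  c2: issue SUB r3<-Add1  regs: r0:6,r1:2,r2:Mul1,r3:Add1
  c3: issue SUB r1<-Add2  regs: r0:6,r1:Add2,r2:Mul1,r3:Add1
  c4: issue SUB r1<-Add3  regs: r0:6,r1:Add3,r2:Mul1,r3:Add1
  c5: stall  regs: r0:6,r1:Add3,r2:Mul1,r3:Add1
  c6: CDB Mul1=12; stall  regs: r0:6,r1:Add3,r2:12,r3:Add1
  c7: stall  regs: r0:6,r1:Add3,r2:12,r3:Add1
  c8: stall  regs: r0:6,r1:Add3,r2:12,r3:Add1
  c9: CDB Add1=10; issue SUB r0<-Add1  regs: r0:Add1,r1:Add3,r2:12,r3:10
  c10: CDB Add2=-10; issue ADD r0<-Add2  regs: r0:Add2,r1:Add3,r2:12,r3:10

STATUS = TAG Add2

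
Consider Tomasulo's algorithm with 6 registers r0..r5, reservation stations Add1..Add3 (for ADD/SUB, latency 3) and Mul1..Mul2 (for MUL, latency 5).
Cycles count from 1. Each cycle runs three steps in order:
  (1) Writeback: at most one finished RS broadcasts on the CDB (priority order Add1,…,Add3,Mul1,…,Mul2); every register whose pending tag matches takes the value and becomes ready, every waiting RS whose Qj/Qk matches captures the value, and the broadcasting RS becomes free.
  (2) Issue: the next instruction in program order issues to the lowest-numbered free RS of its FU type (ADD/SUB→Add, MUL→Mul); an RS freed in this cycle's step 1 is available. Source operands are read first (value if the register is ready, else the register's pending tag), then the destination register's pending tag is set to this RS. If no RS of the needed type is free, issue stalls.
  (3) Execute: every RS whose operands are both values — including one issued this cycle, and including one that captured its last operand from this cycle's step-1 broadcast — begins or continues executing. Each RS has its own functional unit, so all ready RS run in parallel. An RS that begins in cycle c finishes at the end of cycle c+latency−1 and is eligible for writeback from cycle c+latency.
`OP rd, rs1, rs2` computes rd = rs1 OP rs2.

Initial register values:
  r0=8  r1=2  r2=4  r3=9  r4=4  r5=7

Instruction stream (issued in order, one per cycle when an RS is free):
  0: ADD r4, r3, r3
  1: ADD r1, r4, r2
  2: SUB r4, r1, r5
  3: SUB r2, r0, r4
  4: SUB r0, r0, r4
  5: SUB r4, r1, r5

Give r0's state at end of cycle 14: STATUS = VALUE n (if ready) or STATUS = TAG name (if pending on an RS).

STATUS = VALUE -7

c1: issue ADD r4<-Add1 | r0:8,r1:2,r2:4,r3:9,r4:Add1,r5:7
c2: issue ADD r1<-Add2 | r0:8,r1:Add2,r2:4,r3:9,r4:Add1,r5:7
c3: issue SUB r4<-Add3 | r0:8,r1:Add2,r2:4,r3:9,r4:Add3,r5:7
c4: CDB Add1=18; issue SUB r2<-Add1 | r0:8,r1:Add2,r2:Add1,r3:9,r4:Add3,r5:7
c5: stall | r0:8,r1:Add2,r2:Add1,r3:9,r4:Add3,r5:7
c6: stall | r0:8,r1:Add2,r2:Add1,r3:9,r4:Add3,r5:7
c7: CDB Add2=22; issue SUB r0<-Add2 | r0:Add2,r1:22,r2:Add1,r3:9,r4:Add3,r5:7
c8: stall | r0:Add2,r1:22,r2:Add1,r3:9,r4:Add3,r5:7
c9: stall | r0:Add2,r1:22,r2:Add1,r3:9,r4:Add3,r5:7
c10: CDB Add3=15; issue SUB r4<-Add3 | r0:Add2,r1:22,r2:Add1,r3:9,r4:Add3,r5:7
c11: - | r0:Add2,r1:22,r2:Add1,r3:9,r4:Add3,r5:7
c12: - | r0:Add2,r1:22,r2:Add1,r3:9,r4:Add3,r5:7
c13: CDB Add1=-7 | r0:Add2,r1:22,r2:-7,r3:9,r4:Add3,r5:7
c14: CDB Add2=-7 | r0:-7,r1:22,r2:-7,r3:9,r4:Add3,r5:7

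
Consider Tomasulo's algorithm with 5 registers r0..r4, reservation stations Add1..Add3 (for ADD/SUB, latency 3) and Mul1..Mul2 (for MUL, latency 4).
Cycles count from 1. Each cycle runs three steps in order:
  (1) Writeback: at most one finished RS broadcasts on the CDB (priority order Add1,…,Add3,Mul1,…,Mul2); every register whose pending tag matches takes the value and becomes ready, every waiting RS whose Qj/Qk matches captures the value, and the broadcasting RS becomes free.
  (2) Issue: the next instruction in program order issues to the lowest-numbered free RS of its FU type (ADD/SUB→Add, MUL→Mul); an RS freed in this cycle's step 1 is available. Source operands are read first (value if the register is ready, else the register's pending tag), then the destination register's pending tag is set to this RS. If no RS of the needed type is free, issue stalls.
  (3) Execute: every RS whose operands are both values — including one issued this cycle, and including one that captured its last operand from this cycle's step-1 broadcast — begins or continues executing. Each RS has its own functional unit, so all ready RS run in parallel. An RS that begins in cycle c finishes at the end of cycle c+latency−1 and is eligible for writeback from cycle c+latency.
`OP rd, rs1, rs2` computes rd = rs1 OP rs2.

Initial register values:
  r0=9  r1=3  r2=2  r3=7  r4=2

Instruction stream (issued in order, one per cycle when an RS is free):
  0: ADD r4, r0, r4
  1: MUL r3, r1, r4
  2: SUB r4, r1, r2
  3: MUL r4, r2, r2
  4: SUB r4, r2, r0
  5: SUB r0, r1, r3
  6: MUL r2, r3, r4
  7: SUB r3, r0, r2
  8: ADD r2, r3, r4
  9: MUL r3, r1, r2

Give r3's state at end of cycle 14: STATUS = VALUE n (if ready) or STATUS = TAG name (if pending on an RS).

STATUS = TAG Mul2

c1: issue ADD r4<-Add1 | r0:9,r1:3,r2:2,r3:7,r4:Add1
c2: issue MUL r3<-Mul1 | r0:9,r1:3,r2:2,r3:Mul1,r4:Add1
c3: issue SUB r4<-Add2 | r0:9,r1:3,r2:2,r3:Mul1,r4:Add2
c4: CDB Add1=11; issue MUL r4<-Mul2 | r0:9,r1:3,r2:2,r3:Mul1,r4:Mul2
c5: issue SUB r4<-Add1 | r0:9,r1:3,r2:2,r3:Mul1,r4:Add1
c6: CDB Add2=1; issue SUB r0<-Add2 | r0:Add2,r1:3,r2:2,r3:Mul1,r4:Add1
c7: stall | r0:Add2,r1:3,r2:2,r3:Mul1,r4:Add1
c8: CDB Add1=-7; stall | r0:Add2,r1:3,r2:2,r3:Mul1,r4:-7
c9: CDB Mul1=33; issue MUL r2<-Mul1 | r0:Add2,r1:3,r2:Mul1,r3:33,r4:-7
c10: CDB Mul2=4; issue SUB r3<-Add1 | r0:Add2,r1:3,r2:Mul1,r3:Add1,r4:-7
c11: issue ADD r2<-Add3 | r0:Add2,r1:3,r2:Add3,r3:Add1,r4:-7
c12: CDB Add2=-30; issue MUL r3<-Mul2 | r0:-30,r1:3,r2:Add3,r3:Mul2,r4:-7
c13: CDB Mul1=-231 | r0:-30,r1:3,r2:Add3,r3:Mul2,r4:-7
c14: - | r0:-30,r1:3,r2:Add3,r3:Mul2,r4:-7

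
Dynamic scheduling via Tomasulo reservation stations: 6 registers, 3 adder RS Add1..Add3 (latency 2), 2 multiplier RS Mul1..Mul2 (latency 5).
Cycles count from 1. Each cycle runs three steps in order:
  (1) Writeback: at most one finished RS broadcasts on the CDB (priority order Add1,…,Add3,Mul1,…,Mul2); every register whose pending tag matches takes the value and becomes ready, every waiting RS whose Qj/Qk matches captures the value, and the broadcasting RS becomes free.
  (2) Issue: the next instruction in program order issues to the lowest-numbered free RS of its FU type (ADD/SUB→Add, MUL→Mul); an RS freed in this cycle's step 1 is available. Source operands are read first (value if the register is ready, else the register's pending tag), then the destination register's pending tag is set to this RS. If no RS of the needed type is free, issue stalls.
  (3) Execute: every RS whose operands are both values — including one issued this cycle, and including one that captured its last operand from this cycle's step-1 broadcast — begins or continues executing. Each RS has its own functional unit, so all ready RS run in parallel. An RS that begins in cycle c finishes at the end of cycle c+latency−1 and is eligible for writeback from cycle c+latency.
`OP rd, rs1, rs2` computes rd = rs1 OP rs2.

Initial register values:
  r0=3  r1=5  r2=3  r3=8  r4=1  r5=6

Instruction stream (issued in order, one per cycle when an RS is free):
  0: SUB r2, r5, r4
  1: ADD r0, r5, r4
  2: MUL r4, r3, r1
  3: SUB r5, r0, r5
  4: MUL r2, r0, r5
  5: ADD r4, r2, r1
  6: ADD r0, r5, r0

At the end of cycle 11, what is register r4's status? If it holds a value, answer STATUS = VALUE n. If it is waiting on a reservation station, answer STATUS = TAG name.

c1: issue SUB r2<-Add1 | r0:3,r1:5,r2:Add1,r3:8,r4:1,r5:6
c2: issue ADD r0<-Add2 | r0:Add2,r1:5,r2:Add1,r3:8,r4:1,r5:6
c3: CDB Add1=5; issue MUL r4<-Mul1 | r0:Add2,r1:5,r2:5,r3:8,r4:Mul1,r5:6
c4: CDB Add2=7; issue SUB r5<-Add1 | r0:7,r1:5,r2:5,r3:8,r4:Mul1,r5:Add1
c5: issue MUL r2<-Mul2 | r0:7,r1:5,r2:Mul2,r3:8,r4:Mul1,r5:Add1
c6: CDB Add1=1; issue ADD r4<-Add1 | r0:7,r1:5,r2:Mul2,r3:8,r4:Add1,r5:1
c7: issue ADD r0<-Add2 | r0:Add2,r1:5,r2:Mul2,r3:8,r4:Add1,r5:1
c8: CDB Mul1=40 | r0:Add2,r1:5,r2:Mul2,r3:8,r4:Add1,r5:1
c9: CDB Add2=8 | r0:8,r1:5,r2:Mul2,r3:8,r4:Add1,r5:1
c10: - | r0:8,r1:5,r2:Mul2,r3:8,r4:Add1,r5:1
c11: CDB Mul2=7 | r0:8,r1:5,r2:7,r3:8,r4:Add1,r5:1

STATUS = TAG Add1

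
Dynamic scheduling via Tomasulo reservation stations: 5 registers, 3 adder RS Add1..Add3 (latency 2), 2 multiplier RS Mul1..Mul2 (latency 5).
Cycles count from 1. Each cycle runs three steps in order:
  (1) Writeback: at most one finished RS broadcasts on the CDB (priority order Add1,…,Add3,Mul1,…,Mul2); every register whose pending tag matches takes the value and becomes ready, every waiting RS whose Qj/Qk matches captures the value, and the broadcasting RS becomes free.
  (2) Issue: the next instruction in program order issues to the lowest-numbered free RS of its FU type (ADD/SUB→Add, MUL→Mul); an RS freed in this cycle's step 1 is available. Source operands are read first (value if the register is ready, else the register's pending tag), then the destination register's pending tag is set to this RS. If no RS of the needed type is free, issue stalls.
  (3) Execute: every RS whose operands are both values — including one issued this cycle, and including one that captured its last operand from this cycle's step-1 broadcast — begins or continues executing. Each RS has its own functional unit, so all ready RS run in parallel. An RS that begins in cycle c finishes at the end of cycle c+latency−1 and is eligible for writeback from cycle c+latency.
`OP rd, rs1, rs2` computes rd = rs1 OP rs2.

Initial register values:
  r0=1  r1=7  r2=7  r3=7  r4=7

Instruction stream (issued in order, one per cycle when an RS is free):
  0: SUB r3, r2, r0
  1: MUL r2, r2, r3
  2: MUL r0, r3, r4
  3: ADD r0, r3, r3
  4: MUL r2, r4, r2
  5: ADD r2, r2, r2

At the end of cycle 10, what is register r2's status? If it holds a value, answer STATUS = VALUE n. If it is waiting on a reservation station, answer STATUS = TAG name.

STATUS = TAG Add1

  c1: issue SUB r3<-Add1  regs: r0:1,r1:7,r2:7,r3:Add1,r4:7
  c2: issue MUL r2<-Mul1  regs: r0:1,r1:7,r2:Mul1,r3:Add1,r4:7
  c3: CDB Add1=6; issue MUL r0<-Mul2  regs: r0:Mul2,r1:7,r2:Mul1,r3:6,r4:7
  c4: issue ADD r0<-Add1  regs: r0:Add1,r1:7,r2:Mul1,r3:6,r4:7
  c5: stall  regs: r0:Add1,r1:7,r2:Mul1,r3:6,r4:7
  c6: CDB Add1=12; stall  regs: r0:12,r1:7,r2:Mul1,r3:6,r4:7
  c7: stall  regs: r0:12,r1:7,r2:Mul1,r3:6,r4:7
  c8: CDB Mul1=42; issue MUL r2<-Mul1  regs: r0:12,r1:7,r2:Mul1,r3:6,r4:7
  c9: CDB Mul2=42; issue ADD r2<-Add1  regs: r0:12,r1:7,r2:Add1,r3:6,r4:7
  c10: -  regs: r0:12,r1:7,r2:Add1,r3:6,r4:7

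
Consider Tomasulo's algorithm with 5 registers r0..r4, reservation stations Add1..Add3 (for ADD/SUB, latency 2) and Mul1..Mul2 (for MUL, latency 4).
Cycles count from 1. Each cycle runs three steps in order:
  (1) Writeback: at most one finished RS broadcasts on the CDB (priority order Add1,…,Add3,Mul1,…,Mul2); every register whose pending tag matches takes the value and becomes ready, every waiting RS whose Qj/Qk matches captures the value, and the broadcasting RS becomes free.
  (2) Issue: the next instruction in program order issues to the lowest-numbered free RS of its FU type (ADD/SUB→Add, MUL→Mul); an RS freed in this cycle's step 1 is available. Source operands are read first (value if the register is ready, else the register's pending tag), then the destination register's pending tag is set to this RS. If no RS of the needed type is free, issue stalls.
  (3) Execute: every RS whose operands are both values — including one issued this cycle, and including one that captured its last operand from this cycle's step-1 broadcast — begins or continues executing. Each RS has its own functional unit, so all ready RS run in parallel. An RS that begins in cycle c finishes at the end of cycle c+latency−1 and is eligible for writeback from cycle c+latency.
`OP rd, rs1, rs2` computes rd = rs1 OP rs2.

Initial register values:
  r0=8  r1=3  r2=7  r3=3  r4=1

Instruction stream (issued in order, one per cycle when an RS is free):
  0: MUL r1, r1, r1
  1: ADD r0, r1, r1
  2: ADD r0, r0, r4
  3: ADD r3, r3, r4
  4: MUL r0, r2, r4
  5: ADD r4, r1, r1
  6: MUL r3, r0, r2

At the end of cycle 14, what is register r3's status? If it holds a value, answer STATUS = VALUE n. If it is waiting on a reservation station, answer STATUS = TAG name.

  c1: issue MUL r1<-Mul1  regs: r0:8,r1:Mul1,r2:7,r3:3,r4:1
  c2: issue ADD r0<-Add1  regs: r0:Add1,r1:Mul1,r2:7,r3:3,r4:1
  c3: issue ADD r0<-Add2  regs: r0:Add2,r1:Mul1,r2:7,r3:3,r4:1
  c4: issue ADD r3<-Add3  regs: r0:Add2,r1:Mul1,r2:7,r3:Add3,r4:1
  c5: CDB Mul1=9; issue MUL r0<-Mul1  regs: r0:Mul1,r1:9,r2:7,r3:Add3,r4:1
  c6: CDB Add3=4; issue ADD r4<-Add3  regs: r0:Mul1,r1:9,r2:7,r3:4,r4:Add3
  c7: CDB Add1=18; issue MUL r3<-Mul2  regs: r0:Mul1,r1:9,r2:7,r3:Mul2,r4:Add3
  c8: CDB Add3=18  regs: r0:Mul1,r1:9,r2:7,r3:Mul2,r4:18
  c9: CDB Add2=19  regs: r0:Mul1,r1:9,r2:7,r3:Mul2,r4:18
  c10: CDB Mul1=7  regs: r0:7,r1:9,r2:7,r3:Mul2,r4:18
  c11: -  regs: r0:7,r1:9,r2:7,r3:Mul2,r4:18
  c12: -  regs: r0:7,r1:9,r2:7,r3:Mul2,r4:18
  c13: -  regs: r0:7,r1:9,r2:7,r3:Mul2,r4:18
  c14: CDB Mul2=49  regs: r0:7,r1:9,r2:7,r3:49,r4:18

STATUS = VALUE 49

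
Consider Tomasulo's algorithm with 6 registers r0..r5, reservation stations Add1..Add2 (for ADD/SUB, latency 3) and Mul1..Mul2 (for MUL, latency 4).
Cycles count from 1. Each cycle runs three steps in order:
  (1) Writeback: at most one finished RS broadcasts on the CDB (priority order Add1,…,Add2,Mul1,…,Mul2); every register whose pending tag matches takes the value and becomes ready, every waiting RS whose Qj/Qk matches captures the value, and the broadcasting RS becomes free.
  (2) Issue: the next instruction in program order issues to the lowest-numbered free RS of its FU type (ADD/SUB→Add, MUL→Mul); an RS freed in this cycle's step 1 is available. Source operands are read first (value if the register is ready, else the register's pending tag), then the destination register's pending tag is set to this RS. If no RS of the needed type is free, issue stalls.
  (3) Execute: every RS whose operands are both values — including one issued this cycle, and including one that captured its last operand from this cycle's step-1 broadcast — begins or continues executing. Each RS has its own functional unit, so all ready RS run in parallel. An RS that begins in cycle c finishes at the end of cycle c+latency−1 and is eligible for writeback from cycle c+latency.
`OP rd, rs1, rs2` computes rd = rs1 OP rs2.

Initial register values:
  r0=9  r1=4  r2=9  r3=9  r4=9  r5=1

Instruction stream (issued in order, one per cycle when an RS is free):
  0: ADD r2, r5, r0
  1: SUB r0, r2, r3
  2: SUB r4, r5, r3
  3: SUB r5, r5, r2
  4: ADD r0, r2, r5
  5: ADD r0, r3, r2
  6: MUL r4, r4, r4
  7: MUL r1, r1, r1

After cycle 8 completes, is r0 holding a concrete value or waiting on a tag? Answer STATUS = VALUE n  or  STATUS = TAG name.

STATUS = TAG Add2

c1: issue ADD r2<-Add1 | r0:9,r1:4,r2:Add1,r3:9,r4:9,r5:1
c2: issue SUB r0<-Add2 | r0:Add2,r1:4,r2:Add1,r3:9,r4:9,r5:1
c3: stall | r0:Add2,r1:4,r2:Add1,r3:9,r4:9,r5:1
c4: CDB Add1=10; issue SUB r4<-Add1 | r0:Add2,r1:4,r2:10,r3:9,r4:Add1,r5:1
c5: stall | r0:Add2,r1:4,r2:10,r3:9,r4:Add1,r5:1
c6: stall | r0:Add2,r1:4,r2:10,r3:9,r4:Add1,r5:1
c7: CDB Add1=-8; issue SUB r5<-Add1 | r0:Add2,r1:4,r2:10,r3:9,r4:-8,r5:Add1
c8: CDB Add2=1; issue ADD r0<-Add2 | r0:Add2,r1:4,r2:10,r3:9,r4:-8,r5:Add1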